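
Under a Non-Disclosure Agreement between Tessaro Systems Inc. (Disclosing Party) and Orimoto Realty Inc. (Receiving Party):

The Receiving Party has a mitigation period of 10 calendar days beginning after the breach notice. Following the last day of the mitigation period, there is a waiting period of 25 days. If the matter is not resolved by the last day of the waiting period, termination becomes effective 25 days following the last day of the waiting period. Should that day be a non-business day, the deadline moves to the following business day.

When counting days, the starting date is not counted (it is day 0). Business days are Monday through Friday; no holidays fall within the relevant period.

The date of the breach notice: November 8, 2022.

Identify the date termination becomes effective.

January 9, 2023

The last day of the mitigation period: November 8, 2022 + 10 days = November 18, 2022.
Adding 25 calendar days to November 18, 2022 gives December 13, 2022, which is the last day of the waiting period.
The date termination becomes effective: 25 calendar days after December 13, 2022 is January 7, 2023. That falls on a Saturday, so it rolls to the next business day, Monday, January 9, 2023.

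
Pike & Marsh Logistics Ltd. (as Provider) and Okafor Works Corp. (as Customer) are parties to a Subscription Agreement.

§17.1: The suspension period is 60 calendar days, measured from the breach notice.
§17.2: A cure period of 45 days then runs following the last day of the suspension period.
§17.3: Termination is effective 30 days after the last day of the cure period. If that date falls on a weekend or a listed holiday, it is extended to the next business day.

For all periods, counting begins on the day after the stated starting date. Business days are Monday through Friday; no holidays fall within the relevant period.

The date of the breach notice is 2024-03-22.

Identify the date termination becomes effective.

The last day of the suspension period: 2024-03-22 + 60 days = 2024-05-21.
Adding 45 calendar days to 2024-05-21 gives 2024-07-05, which is the last day of the cure period.
Adding 30 calendar days to 2024-07-05 gives 2024-08-04, which is the date termination becomes effective. That falls on a Sunday, so it rolls to the next business day, Monday, 2024-08-05.

2024-08-05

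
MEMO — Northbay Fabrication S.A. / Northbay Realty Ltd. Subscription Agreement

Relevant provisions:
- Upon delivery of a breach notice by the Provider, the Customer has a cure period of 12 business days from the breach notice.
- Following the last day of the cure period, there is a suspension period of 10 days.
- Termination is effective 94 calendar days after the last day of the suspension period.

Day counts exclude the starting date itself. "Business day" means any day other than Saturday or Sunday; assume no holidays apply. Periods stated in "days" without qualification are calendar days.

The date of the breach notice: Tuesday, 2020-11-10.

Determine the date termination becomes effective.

The last day of the cure period: counting 12 business days from Tuesday, 2020-11-10 (Nov 11, Nov 12, Nov 13, Nov 16, …, Nov 24, Nov 25, Nov 26, skipping weekends) reaches Thursday, 2020-11-26.
Adding 10 calendar days to 2020-11-26 gives 2020-12-06, which is the last day of the suspension period.
The date termination becomes effective: 2020-12-06 + 94 days = 2021-03-10.

2021-03-10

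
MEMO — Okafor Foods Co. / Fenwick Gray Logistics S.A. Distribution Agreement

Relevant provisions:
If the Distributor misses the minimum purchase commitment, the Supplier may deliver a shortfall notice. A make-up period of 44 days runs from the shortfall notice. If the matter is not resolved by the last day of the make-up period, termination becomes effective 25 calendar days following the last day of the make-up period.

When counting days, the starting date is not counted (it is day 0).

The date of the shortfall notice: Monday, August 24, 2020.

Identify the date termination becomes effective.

Adding 44 calendar days to August 24, 2020 gives October 7, 2020, which is the last day of the make-up period.
The date termination becomes effective: 25 calendar days after October 7, 2020 is November 1, 2020.

November 1, 2020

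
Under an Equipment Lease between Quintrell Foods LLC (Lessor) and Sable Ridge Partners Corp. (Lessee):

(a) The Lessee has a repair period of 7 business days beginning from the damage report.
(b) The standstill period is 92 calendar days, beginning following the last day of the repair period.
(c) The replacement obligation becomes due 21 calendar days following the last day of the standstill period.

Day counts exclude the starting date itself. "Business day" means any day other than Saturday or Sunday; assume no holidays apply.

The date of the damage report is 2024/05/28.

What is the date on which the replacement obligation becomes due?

2024/09/27

From Tuesday, 2024/05/28, 7 business days (May 29, May 30, May 31, Jun 3, Jun 4, Jun 5, Jun 6, skipping weekends) brings us to Thursday, 2024/06/06, which is the last day of the repair period.
The last day of the standstill period: 92 calendar days after 2024/06/06 is 2024/09/06.
The date on which the replacement obligation becomes due: 21 calendar days after 2024/09/06 is 2024/09/27.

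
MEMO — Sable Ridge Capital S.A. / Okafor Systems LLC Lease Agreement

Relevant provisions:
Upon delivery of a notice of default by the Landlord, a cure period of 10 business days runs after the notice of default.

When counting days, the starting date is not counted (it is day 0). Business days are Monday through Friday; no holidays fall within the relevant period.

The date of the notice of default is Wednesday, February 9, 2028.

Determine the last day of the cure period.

February 23, 2028

The last day of the cure period: counting 10 business days from Wednesday, February 9, 2028 (Feb 10, Feb 11, Feb 14, Feb 15, Feb 16, Feb 17, Feb 18, Feb 21, Feb 22, Feb 23, skipping weekends) reaches Wednesday, February 23, 2028.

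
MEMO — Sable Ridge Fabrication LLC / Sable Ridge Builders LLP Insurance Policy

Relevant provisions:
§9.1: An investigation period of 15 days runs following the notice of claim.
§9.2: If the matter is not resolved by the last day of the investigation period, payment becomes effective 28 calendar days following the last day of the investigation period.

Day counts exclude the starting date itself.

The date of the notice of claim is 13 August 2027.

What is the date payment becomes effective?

25 September 2027

Adding 15 calendar days to 13 August 2027 gives 28 August 2027, which is the last day of the investigation period.
The date payment becomes effective: 28 August 2027 + 28 days = 25 September 2027.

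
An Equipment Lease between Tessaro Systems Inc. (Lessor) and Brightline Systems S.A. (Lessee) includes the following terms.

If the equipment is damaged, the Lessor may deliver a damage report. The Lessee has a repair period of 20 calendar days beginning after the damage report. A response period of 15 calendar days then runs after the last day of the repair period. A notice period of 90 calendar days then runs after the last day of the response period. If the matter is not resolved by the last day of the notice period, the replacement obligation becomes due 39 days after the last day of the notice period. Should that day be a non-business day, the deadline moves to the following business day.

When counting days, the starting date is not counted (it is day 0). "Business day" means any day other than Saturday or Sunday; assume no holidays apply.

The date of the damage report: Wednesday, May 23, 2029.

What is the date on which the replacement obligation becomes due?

The last day of the repair period: May 23, 2029 + 20 days = June 12, 2029.
The last day of the response period: 15 calendar days after June 12, 2029 is June 27, 2029.
The last day of the notice period: June 27, 2029 + 90 days = September 25, 2029.
Adding 39 calendar days to September 25, 2029 gives November 3, 2029, which is the date on which the replacement obligation becomes due. That falls on a Saturday, so it rolls to the next business day, Monday, November 5, 2029.

November 5, 2029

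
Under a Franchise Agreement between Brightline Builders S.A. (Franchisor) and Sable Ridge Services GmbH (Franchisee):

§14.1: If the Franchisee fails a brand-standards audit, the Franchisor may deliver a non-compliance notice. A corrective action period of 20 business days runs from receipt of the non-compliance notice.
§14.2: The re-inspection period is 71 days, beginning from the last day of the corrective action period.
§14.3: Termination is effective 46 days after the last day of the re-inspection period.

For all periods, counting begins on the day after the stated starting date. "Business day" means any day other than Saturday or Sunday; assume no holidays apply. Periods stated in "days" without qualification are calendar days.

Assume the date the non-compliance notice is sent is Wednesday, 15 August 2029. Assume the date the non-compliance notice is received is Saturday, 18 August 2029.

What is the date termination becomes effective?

The last day of the corrective action period: counting 20 business days from Saturday, 18 August 2029 (Aug 20, Aug 21, Aug 22, Aug 23, …, Sep 12, Sep 13, Sep 14, skipping weekends) reaches Friday, 14 September 2029.
The last day of the re-inspection period: 14 September 2029 + 71 days = 24 November 2029.
The date termination becomes effective: 24 November 2029 + 46 days = 9 January 2030.

9 January 2030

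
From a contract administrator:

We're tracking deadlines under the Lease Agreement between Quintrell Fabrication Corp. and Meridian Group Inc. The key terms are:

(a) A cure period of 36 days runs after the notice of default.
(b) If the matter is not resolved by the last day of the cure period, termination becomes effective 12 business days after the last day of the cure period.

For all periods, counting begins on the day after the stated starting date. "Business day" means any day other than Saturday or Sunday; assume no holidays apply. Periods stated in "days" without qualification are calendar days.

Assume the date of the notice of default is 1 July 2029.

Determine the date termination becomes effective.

22 August 2029

Adding 36 calendar days to 1 July 2029 gives 6 August 2029, which is the last day of the cure period.
The date termination becomes effective: counting 12 business days from Monday, 6 August 2029 (Aug 7, Aug 8, Aug 9, Aug 10, …, Aug 20, Aug 21, Aug 22, skipping weekends) reaches Wednesday, 22 August 2029.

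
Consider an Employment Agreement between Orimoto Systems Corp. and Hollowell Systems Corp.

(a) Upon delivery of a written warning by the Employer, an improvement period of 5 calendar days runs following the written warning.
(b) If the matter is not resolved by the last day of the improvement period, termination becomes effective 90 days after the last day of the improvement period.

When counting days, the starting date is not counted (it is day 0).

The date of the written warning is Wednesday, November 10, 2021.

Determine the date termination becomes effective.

Adding 5 calendar days to November 10, 2021 gives November 15, 2021, which is the last day of the improvement period.
The date termination becomes effective: November 15, 2021 + 90 days = February 13, 2022.

February 13, 2022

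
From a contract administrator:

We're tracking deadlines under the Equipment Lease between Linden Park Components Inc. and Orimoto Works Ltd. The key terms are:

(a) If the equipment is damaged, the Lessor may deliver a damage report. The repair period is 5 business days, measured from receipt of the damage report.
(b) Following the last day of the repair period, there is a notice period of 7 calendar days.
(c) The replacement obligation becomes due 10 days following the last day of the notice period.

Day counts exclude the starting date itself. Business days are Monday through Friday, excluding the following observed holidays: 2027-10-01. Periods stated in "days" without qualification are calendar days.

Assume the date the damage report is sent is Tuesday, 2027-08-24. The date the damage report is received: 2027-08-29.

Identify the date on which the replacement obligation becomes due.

The last day of the repair period: 5 business days after Sunday, 2027-08-29, skipping weekends — Aug 30, Aug 31, Sep 1, Sep 2, Sep 3 — lands on Friday, 2027-09-03.
The last day of the notice period: 2027-09-03 + 7 days = 2027-09-10.
Adding 10 calendar days to 2027-09-10 gives 2027-09-20, which is the date on which the replacement obligation becomes due.

2027-09-20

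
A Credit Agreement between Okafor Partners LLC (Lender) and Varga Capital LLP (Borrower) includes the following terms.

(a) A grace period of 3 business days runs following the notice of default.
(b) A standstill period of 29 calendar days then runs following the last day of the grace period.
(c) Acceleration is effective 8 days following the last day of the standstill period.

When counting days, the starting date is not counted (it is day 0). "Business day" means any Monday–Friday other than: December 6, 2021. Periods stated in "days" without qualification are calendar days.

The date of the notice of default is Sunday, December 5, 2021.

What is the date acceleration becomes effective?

From Sunday, December 5, 2021, 3 business days (Dec 7, Dec 8, Dec 9, skipping weekends and the listed holiday on Dec 6) brings us to Thursday, December 9, 2021, which is the last day of the grace period.
The last day of the standstill period: December 9, 2021 + 29 days = January 7, 2022.
The date acceleration becomes effective: January 7, 2022 + 8 days = January 15, 2022.

January 15, 2022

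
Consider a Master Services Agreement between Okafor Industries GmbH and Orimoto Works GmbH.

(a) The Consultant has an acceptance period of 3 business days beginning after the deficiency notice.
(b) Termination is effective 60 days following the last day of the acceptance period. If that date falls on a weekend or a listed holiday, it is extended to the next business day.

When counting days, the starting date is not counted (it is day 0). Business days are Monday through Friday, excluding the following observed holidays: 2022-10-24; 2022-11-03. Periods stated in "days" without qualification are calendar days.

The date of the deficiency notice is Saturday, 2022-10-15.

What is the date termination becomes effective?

2022-12-19

The last day of the acceptance period: counting 3 business days from Saturday, 2022-10-15 (Oct 17, Oct 18, Oct 19, skipping weekends) reaches Wednesday, 2022-10-19.
The date termination becomes effective: 2022-10-19 + 60 days = 2022-12-18. That falls on a Sunday, so it rolls to the next business day, Monday, 2022-12-19.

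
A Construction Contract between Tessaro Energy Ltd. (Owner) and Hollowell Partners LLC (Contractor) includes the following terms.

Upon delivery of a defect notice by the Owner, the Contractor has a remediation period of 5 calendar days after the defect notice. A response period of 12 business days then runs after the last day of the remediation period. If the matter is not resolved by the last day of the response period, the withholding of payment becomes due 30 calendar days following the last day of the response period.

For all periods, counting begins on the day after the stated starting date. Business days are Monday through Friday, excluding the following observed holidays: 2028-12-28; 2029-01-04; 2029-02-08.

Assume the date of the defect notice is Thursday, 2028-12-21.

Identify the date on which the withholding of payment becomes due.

Adding 5 calendar days to 2028-12-21 gives 2028-12-26, which is the last day of the remediation period.
From Tuesday, 2028-12-26, 12 business days (Dec 27, Dec 29, Jan 1, Jan 2, …, Jan 11, Jan 12, Jan 15, skipping weekends and the listed holidays on Dec 28, Jan 4) brings us to Monday, 2029-01-15, which is the last day of the response period.
The date on which the withholding of payment becomes due: 30 calendar days after 2029-01-15 is 2029-02-14.

2029-02-14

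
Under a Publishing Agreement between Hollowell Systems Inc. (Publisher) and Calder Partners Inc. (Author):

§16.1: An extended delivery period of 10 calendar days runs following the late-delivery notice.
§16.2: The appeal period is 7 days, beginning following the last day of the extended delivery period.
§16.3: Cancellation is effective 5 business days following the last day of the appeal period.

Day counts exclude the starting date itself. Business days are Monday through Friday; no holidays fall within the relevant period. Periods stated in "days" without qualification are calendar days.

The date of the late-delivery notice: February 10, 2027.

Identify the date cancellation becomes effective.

March 5, 2027

The last day of the extended delivery period: 10 calendar days after February 10, 2027 is February 20, 2027.
The last day of the appeal period: February 20, 2027 + 7 days = February 27, 2027.
From Saturday, February 27, 2027, 5 business days (Mar 1, Mar 2, Mar 3, Mar 4, Mar 5, skipping weekends) brings us to Friday, March 5, 2027, which is the date cancellation becomes effective.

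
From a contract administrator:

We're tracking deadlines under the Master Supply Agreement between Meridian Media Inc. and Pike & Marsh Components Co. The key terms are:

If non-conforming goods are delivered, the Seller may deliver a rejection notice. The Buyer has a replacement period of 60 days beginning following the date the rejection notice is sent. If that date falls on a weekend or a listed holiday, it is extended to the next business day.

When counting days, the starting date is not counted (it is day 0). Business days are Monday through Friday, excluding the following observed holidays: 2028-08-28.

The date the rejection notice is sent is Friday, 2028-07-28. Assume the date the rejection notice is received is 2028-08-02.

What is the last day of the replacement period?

2028-09-26

Adding 60 calendar days to 2028-07-28 gives 2028-09-26, which is the last day of the replacement period. 2028-09-26 is a Tuesday and is not a listed holiday, so no roll-forward applies.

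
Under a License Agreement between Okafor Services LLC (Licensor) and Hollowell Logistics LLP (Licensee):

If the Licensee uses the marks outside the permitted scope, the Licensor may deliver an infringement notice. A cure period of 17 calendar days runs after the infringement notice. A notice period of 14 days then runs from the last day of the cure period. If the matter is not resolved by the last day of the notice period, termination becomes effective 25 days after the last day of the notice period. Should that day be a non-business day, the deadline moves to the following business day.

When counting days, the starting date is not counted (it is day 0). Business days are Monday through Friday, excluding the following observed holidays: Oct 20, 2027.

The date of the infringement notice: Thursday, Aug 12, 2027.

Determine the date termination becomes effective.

Oct 7, 2027

The last day of the cure period: Aug 12, 2027 + 17 days = Aug 29, 2027.
The last day of the notice period: 14 calendar days after Aug 29, 2027 is Sep 12, 2027.
The date termination becomes effective: Sep 12, 2027 + 25 days = Oct 7, 2027. Oct 7, 2027 is a Thursday and is not a listed holiday, so no roll-forward applies.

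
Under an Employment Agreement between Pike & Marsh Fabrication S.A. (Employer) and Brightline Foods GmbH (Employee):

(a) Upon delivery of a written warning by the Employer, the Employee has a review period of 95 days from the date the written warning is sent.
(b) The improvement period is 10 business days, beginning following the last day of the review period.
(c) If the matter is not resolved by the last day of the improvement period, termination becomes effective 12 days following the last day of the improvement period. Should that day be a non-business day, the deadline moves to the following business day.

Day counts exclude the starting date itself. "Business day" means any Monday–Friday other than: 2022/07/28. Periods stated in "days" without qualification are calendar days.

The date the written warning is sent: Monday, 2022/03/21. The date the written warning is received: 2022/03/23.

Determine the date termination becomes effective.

2022/07/20

The last day of the review period: 95 calendar days after 2022/03/21 is 2022/06/24.
The last day of the improvement period: counting 10 business days from Friday, 2022/06/24 (Jun 27, Jun 28, Jun 29, Jun 30, Jul 1, Jul 4, Jul 5, Jul 6, Jul 7, Jul 8, skipping weekends) reaches Friday, 2022/07/08.
The date termination becomes effective: 2022/07/08 + 12 days = 2022/07/20. 2022/07/20 is a Wednesday and is not a listed holiday, so no roll-forward applies.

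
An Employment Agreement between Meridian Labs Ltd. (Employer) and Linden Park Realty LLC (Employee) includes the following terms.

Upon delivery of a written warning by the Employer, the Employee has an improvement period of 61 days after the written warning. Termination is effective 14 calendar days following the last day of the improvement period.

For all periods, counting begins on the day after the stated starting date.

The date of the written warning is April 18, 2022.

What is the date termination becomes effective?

The last day of the improvement period: 61 calendar days after April 18, 2022 is June 18, 2022.
The date termination becomes effective: 14 calendar days after June 18, 2022 is July 2, 2022.

July 2, 2022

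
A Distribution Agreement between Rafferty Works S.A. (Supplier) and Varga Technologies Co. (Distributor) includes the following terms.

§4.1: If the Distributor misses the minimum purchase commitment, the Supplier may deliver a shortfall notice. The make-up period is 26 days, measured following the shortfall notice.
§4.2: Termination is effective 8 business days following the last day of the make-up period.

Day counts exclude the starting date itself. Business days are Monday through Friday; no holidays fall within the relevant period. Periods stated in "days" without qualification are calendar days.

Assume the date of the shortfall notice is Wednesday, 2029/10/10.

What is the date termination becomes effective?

2029/11/15

Adding 26 calendar days to 2029/10/10 gives 2029/11/05, which is the last day of the make-up period.
The date termination becomes effective: 8 business days after Monday, 2029/11/05, skipping weekends — Nov 6, Nov 7, Nov 8, Nov 9, Nov 12, Nov 13, Nov 14, Nov 15 — lands on Thursday, 2029/11/15.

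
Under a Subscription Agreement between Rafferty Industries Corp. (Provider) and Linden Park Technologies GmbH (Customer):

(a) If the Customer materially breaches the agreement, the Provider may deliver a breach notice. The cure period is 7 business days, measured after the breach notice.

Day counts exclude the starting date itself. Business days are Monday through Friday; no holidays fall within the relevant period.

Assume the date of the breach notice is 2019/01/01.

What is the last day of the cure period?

The last day of the cure period: 7 business days after Tuesday, 2019/01/01, skipping weekends — Jan 2, Jan 3, Jan 4, Jan 7, Jan 8, Jan 9, Jan 10 — lands on Thursday, 2019/01/10.

2019/01/10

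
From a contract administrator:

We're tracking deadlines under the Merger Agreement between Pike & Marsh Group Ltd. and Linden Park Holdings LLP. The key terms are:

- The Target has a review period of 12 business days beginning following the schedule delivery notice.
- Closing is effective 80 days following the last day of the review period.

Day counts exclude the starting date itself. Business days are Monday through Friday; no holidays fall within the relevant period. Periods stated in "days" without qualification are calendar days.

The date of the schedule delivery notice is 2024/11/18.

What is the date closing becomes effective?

2025/02/22

The last day of the review period: counting 12 business days from Monday, 2024/11/18 (Nov 19, Nov 20, Nov 21, Nov 22, …, Dec 2, Dec 3, Dec 4, skipping weekends) reaches Wednesday, 2024/12/04.
The date closing becomes effective: 2024/12/04 + 80 days = 2025/02/22.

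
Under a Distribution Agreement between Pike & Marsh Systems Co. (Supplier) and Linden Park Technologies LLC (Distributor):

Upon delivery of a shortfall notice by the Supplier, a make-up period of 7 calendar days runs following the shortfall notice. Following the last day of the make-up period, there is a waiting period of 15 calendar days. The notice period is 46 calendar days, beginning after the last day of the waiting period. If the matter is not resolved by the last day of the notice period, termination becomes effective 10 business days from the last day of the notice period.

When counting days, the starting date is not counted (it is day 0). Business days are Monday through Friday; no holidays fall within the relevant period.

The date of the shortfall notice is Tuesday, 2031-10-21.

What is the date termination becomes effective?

2032-01-09

The last day of the make-up period: 2031-10-21 + 7 days = 2031-10-28.
The last day of the waiting period: 15 calendar days after 2031-10-28 is 2031-11-12.
The last day of the notice period: 2031-11-12 + 46 days = 2031-12-28.
From Sunday, 2031-12-28, 10 business days (Dec 29, Dec 30, Dec 31, Jan 1, Jan 2, Jan 5, Jan 6, Jan 7, Jan 8, Jan 9, skipping weekends) brings us to Friday, 2032-01-09, which is the date termination becomes effective.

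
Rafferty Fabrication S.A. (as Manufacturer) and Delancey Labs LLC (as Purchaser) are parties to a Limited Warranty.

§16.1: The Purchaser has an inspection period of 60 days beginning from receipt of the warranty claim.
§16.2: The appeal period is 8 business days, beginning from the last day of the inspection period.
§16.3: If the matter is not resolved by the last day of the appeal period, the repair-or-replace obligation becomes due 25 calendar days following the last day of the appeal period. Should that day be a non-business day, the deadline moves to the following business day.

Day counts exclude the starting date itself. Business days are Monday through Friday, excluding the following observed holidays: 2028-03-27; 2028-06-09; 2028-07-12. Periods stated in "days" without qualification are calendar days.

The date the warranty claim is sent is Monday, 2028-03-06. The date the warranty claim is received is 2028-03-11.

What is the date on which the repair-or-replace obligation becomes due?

2028-06-16

Adding 60 calendar days to 2028-03-11 gives 2028-05-10, which is the last day of the inspection period.
The last day of the appeal period: counting 8 business days from Wednesday, 2028-05-10 (May 11, May 12, May 15, May 16, May 17, May 18, May 19, May 22, skipping weekends) reaches Monday, 2028-05-22.
The date on which the repair-or-replace obligation becomes due: 2028-05-22 + 25 days = 2028-06-16. 2028-06-16 is a Friday and is not a listed holiday, so no roll-forward applies.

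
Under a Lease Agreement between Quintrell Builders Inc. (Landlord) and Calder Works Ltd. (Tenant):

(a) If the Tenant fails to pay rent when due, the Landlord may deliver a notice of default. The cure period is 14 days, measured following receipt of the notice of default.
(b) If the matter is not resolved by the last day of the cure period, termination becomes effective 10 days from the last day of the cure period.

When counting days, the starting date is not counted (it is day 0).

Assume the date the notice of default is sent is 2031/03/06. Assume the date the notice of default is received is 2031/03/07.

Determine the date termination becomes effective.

The last day of the cure period: 14 calendar days after 2031/03/07 is 2031/03/21.
The date termination becomes effective: 2031/03/21 + 10 days = 2031/03/31.

2031/03/31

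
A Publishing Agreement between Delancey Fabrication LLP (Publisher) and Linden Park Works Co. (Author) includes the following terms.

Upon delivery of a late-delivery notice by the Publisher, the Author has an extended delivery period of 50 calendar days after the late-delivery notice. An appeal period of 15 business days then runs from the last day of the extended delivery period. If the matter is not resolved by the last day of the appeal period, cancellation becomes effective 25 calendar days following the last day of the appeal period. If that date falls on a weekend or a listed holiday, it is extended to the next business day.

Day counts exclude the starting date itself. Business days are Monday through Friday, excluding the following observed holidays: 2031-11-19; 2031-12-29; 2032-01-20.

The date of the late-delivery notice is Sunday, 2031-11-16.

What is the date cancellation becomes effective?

2032-02-23

The last day of the extended delivery period: 50 calendar days after 2031-11-16 is 2032-01-05.
The last day of the appeal period: counting 15 business days from Monday, 2032-01-05 (Jan 6, Jan 7, Jan 8, Jan 9, …, Jan 23, Jan 26, Jan 27, skipping weekends and the listed holiday on Jan 20) reaches Tuesday, 2032-01-27.
Adding 25 calendar days to 2032-01-27 gives 2032-02-21, which is the date cancellation becomes effective. That falls on a Saturday, so it rolls to the next business day, Monday, 2032-02-23.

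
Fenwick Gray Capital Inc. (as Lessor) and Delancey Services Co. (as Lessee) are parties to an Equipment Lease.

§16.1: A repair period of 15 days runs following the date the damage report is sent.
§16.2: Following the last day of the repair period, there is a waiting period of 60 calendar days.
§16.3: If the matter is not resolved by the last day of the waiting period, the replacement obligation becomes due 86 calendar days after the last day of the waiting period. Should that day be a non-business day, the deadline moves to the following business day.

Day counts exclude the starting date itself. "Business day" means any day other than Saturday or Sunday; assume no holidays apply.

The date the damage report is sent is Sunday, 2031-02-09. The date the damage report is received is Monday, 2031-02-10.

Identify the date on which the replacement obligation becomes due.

The last day of the repair period: 2031-02-09 + 15 days = 2031-02-24.
The last day of the waiting period: 2031-02-24 + 60 days = 2031-04-25.
Adding 86 calendar days to 2031-04-25 gives 2031-07-20, which is the date on which the replacement obligation becomes due. That falls on a Sunday, so it rolls to the next business day, Monday, 2031-07-21.

2031-07-21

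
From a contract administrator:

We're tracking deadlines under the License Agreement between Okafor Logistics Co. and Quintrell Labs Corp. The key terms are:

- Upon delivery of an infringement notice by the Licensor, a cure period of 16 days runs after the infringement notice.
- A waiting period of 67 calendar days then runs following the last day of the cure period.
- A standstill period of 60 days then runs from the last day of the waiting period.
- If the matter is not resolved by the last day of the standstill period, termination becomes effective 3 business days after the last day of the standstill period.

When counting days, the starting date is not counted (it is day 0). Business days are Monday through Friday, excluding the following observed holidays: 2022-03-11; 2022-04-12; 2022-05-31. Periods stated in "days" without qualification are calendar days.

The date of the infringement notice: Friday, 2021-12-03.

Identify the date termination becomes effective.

The last day of the cure period: 16 calendar days after 2021-12-03 is 2021-12-19.
The last day of the waiting period: 2021-12-19 + 67 days = 2022-02-24.
Adding 60 calendar days to 2022-02-24 gives 2022-04-25, which is the last day of the standstill period.
From Monday, 2022-04-25, 3 business days (Apr 26, Apr 27, Apr 28, skipping weekends) brings us to Thursday, 2022-04-28, which is the date termination becomes effective.

2022-04-28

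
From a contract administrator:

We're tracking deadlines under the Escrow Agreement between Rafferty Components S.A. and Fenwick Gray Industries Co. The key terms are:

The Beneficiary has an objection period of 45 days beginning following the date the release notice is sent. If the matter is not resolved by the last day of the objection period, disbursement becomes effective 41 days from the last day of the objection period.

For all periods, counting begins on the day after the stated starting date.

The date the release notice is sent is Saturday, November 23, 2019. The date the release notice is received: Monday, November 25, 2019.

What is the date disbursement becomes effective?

February 17, 2020

Adding 45 calendar days to November 23, 2019 gives January 7, 2020, which is the last day of the objection period.
The date disbursement becomes effective: January 7, 2020 + 41 days = February 17, 2020.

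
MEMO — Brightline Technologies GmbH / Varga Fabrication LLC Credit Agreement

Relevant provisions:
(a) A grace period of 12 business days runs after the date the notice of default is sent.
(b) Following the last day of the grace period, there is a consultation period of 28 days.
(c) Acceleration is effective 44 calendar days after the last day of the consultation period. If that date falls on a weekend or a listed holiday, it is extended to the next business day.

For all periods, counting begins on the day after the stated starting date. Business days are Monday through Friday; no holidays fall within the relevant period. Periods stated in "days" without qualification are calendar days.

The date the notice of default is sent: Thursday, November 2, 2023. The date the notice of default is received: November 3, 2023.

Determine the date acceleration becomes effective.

The last day of the grace period: 12 business days after Thursday, November 2, 2023, skipping weekends — Nov 3, Nov 6, Nov 7, Nov 8, …, Nov 16, Nov 17, Nov 20 — lands on Monday, November 20, 2023.
The last day of the consultation period: 28 calendar days after November 20, 2023 is December 18, 2023.
The date acceleration becomes effective: 44 calendar days after December 18, 2023 is January 31, 2024. January 31, 2024 is a Wednesday, so no roll-forward applies.

January 31, 2024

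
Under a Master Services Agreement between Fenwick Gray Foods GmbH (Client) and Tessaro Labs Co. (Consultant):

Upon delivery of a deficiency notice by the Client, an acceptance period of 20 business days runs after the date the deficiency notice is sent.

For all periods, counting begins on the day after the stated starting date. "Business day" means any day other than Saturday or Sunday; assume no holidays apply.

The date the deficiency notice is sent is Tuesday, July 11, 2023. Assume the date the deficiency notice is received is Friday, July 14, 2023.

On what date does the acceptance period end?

August 8, 2023

The last day of the acceptance period: 20 business days after Tuesday, July 11, 2023, skipping weekends — Jul 12, Jul 13, Jul 14, Jul 17, …, Aug 4, Aug 7, Aug 8 — lands on Tuesday, August 8, 2023.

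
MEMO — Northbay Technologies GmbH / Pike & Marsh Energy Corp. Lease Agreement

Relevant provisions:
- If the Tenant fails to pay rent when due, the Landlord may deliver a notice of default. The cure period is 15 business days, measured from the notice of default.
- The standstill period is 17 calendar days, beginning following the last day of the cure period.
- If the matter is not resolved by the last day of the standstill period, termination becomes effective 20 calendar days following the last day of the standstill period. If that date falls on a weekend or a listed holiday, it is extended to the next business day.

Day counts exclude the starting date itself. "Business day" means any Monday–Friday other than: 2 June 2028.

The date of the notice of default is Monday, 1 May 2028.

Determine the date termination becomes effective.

From Monday, 1 May 2028, 15 business days (May 2, May 3, May 4, May 5, …, May 18, May 19, May 22, skipping weekends) brings us to Monday, 22 May 2028, which is the last day of the cure period.
The last day of the standstill period: 22 May 2028 + 17 days = 8 June 2028.
The date termination becomes effective: 8 June 2028 + 20 days = 28 June 2028. 28 June 2028 is a Wednesday and is not a listed holiday, so no roll-forward applies.

28 June 2028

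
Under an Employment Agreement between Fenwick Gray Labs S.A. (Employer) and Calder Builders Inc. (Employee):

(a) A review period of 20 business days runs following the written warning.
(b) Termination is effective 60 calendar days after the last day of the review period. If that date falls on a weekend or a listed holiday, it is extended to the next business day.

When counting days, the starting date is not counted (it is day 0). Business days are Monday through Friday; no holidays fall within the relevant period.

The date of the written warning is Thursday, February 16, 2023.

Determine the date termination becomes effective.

The last day of the review period: 20 business days after Thursday, February 16, 2023, skipping weekends — Feb 17, Feb 20, Feb 21, Feb 22, …, Mar 14, Mar 15, Mar 16 — lands on Thursday, March 16, 2023.
The date termination becomes effective: 60 calendar days after March 16, 2023 is May 15, 2023. May 15, 2023 is a Monday, so no roll-forward applies.

May 15, 2023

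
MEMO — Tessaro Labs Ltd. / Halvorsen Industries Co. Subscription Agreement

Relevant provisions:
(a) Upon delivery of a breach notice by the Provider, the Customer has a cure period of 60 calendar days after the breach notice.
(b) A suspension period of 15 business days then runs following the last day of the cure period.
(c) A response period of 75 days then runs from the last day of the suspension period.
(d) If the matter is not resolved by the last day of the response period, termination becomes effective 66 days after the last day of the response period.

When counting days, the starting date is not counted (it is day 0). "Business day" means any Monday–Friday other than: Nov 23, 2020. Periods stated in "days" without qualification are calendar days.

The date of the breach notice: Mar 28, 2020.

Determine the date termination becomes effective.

The last day of the cure period: 60 calendar days after Mar 28, 2020 is May 27, 2020.
The last day of the suspension period: 15 business days after Wednesday, May 27, 2020, skipping weekends — May 28, May 29, Jun 1, Jun 2, …, Jun 15, Jun 16, Jun 17 — lands on Wednesday, Jun 17, 2020.
The last day of the response period: Jun 17, 2020 + 75 days = Aug 31, 2020.
The date termination becomes effective: 66 calendar days after Aug 31, 2020 is Nov 5, 2020.

Nov 5, 2020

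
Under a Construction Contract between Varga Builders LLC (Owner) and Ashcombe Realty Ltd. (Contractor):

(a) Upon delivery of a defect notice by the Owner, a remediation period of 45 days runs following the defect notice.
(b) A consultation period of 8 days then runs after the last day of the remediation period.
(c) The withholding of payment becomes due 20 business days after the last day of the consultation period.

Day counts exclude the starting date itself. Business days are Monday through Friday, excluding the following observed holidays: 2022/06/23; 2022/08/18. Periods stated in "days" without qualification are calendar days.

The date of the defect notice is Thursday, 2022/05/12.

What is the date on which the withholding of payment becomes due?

The last day of the remediation period: 2022/05/12 + 45 days = 2022/06/26.
Adding 8 calendar days to 2022/06/26 gives 2022/07/04, which is the last day of the consultation period.
From Monday, 2022/07/04, 20 business days (Jul 5, Jul 6, Jul 7, Jul 8, …, Jul 28, Jul 29, Aug 1, skipping weekends) brings us to Monday, 2022/08/01, which is the date on which the withholding of payment becomes due.

2022/08/01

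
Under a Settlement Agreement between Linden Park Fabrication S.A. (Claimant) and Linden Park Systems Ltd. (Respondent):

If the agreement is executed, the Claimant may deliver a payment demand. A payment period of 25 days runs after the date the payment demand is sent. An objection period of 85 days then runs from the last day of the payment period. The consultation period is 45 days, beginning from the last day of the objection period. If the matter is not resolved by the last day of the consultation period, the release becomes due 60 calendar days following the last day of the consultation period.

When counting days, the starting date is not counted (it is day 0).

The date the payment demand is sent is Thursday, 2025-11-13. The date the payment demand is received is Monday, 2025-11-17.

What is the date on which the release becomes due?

2026-06-16

Adding 25 calendar days to 2025-11-13 gives 2025-12-08, which is the last day of the payment period.
Adding 85 calendar days to 2025-12-08 gives 2026-03-03, which is the last day of the objection period.
The last day of the consultation period: 45 calendar days after 2026-03-03 is 2026-04-17.
The date on which the release becomes due: 2026-04-17 + 60 days = 2026-06-16.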